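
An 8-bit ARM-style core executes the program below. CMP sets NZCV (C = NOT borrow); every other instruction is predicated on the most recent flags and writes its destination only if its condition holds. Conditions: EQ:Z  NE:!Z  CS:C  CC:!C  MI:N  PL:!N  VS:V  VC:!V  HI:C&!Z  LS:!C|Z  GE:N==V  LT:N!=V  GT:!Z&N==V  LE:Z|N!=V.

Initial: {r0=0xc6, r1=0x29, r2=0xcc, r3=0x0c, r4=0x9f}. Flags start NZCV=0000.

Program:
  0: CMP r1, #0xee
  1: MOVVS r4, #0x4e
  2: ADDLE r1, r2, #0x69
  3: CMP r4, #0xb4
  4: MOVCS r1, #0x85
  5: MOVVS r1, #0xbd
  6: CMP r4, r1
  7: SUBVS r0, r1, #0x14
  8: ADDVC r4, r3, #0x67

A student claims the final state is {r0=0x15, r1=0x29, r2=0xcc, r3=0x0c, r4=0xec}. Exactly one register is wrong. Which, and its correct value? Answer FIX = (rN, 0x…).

0: ✓ CMP  NZCV=0000
1: · MOVVS
2: · ADDLE
3: ✓ CMP  NZCV=1000
4: · MOVCS
5: · MOVVS
6: ✓ CMP  NZCV=0011
7: ✓ SUBVS  r0←0x15
8: · ADDVC

FIX = (r4, 0x9f)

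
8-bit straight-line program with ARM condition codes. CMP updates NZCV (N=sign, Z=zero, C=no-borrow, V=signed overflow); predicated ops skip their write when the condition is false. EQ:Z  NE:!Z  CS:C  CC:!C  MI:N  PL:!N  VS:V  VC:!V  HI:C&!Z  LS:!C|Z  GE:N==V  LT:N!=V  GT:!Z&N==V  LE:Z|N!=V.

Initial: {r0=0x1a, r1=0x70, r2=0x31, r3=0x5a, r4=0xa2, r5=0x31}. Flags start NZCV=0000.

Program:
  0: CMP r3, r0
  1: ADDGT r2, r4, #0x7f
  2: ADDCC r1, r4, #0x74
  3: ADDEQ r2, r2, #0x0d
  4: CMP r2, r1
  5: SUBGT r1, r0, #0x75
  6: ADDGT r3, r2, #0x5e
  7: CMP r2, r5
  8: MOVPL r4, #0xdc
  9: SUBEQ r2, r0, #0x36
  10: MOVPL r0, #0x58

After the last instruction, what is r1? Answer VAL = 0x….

[0] flags=0010 → (cmp)
[1] flags=0010 GT?T → r2=0x21
[2] flags=0010 CC?F → skip
[3] flags=0010 EQ?F → skip
[4] flags=1000 → (cmp)
[5] flags=1000 GT?F → skip
[6] flags=1000 GT?F → skip
[7] flags=1000 → (cmp)
[8] flags=1000 PL?F → skip
[9] flags=1000 EQ?F → skip
[10] flags=1000 PL?F → skip

VAL = 0x70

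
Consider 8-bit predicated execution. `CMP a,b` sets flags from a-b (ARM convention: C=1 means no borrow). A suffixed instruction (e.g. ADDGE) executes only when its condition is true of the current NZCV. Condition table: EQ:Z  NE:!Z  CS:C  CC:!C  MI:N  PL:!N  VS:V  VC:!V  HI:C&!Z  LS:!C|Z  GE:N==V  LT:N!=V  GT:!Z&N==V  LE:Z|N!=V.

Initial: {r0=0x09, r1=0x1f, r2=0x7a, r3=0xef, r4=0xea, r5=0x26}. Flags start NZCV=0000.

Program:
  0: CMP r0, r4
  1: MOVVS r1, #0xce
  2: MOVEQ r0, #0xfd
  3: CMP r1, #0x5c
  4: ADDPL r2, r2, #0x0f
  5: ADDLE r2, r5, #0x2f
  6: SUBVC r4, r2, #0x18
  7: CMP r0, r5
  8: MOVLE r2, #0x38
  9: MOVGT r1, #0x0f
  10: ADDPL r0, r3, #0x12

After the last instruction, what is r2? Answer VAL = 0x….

VAL = 0x38

0: ✓ CMP  NZCV=0000
1: · MOVVS
2: · MOVEQ
3: ✓ CMP  NZCV=1000
4: · ADDPL
5: ✓ ADDLE  r2←0x55
6: ✓ SUBVC  r4←0x3d
7: ✓ CMP  NZCV=1000
8: ✓ MOVLE  r2←0x38
9: · MOVGT
10: · ADDPL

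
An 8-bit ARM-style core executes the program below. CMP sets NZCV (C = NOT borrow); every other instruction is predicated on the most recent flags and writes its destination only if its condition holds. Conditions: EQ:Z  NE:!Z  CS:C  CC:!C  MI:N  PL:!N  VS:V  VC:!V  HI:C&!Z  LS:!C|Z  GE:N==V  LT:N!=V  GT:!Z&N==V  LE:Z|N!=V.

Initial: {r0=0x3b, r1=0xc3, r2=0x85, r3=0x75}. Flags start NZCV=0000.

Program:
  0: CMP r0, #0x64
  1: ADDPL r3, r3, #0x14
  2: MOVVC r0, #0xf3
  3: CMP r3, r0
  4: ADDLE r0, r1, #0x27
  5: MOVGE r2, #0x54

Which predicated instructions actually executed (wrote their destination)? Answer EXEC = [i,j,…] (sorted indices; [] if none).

0: ✓ CMP  NZCV=1000
1: · ADDPL
2: ✓ MOVVC  r0←0xf3
3: ✓ CMP  NZCV=1001
4: · ADDLE
5: ✓ MOVGE  r2←0x54

EXEC = [2,5]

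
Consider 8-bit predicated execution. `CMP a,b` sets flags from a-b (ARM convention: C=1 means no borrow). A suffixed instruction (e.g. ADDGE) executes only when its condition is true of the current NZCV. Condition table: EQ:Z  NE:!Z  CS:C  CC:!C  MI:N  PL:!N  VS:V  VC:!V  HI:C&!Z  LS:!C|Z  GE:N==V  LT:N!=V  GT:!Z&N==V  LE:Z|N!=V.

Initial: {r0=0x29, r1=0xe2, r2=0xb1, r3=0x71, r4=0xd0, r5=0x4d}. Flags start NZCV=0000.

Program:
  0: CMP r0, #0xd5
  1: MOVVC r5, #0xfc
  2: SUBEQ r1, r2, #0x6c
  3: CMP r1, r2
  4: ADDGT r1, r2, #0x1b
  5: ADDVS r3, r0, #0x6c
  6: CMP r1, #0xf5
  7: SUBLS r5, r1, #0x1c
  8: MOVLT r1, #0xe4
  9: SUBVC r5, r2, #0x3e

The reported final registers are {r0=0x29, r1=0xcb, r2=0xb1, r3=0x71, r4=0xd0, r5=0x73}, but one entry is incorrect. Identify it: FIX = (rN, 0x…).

FIX = (r1, 0xe4)

[0] flags=0000 → (cmp)
[1] flags=0000 VC?T → r5=0xfc
[2] flags=0000 EQ?F → skip
[3] flags=0010 → (cmp)
[4] flags=0010 GT?T → r1=0xcc
[5] flags=0010 VS?F → skip
[6] flags=1000 → (cmp)
[7] flags=1000 LS?T → r5=0xb0
[8] flags=1000 LT?T → r1=0xe4
[9] flags=1000 VC?T → r5=0x73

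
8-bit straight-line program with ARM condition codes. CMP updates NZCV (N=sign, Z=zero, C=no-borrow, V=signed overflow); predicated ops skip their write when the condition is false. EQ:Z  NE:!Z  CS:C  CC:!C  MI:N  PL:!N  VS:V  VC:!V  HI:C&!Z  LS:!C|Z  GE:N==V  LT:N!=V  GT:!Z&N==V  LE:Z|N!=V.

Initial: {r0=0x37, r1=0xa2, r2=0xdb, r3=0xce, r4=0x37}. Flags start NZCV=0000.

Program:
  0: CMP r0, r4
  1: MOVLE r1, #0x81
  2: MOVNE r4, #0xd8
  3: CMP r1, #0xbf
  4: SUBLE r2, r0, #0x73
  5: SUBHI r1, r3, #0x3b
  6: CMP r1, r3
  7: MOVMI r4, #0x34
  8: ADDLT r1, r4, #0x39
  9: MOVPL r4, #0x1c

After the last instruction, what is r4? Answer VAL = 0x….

VAL = 0x34

0: ✓ CMP  NZCV=0110
1: ✓ MOVLE  r1←0x81
2: · MOVNE
3: ✓ CMP  NZCV=1000
4: ✓ SUBLE  r2←0xc4
5: · SUBHI
6: ✓ CMP  NZCV=1000
7: ✓ MOVMI  r4←0x34
8: ✓ ADDLT  r1←0x6d
9: · MOVPL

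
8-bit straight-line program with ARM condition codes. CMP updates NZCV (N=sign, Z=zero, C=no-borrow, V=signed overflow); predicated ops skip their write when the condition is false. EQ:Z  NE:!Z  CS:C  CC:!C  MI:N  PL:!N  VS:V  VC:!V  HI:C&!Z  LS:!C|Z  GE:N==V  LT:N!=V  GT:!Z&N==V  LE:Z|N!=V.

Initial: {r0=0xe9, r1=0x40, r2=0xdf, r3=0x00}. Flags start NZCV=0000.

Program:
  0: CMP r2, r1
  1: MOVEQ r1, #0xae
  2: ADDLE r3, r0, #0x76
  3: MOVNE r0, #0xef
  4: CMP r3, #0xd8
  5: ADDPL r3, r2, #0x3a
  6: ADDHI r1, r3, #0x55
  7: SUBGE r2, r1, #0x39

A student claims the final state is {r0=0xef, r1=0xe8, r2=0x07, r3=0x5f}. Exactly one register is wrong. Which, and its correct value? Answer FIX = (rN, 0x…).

FIX = (r1, 0x40)

[0] flags=1010 → (cmp)
[1] flags=1010 EQ?F → skip
[2] flags=1010 LE?T → r3=0x5f
[3] flags=1010 NE?T → r0=0xef
[4] flags=1001 → (cmp)
[5] flags=1001 PL?F → skip
[6] flags=1001 HI?F → skip
[7] flags=1001 GE?T → r2=0x07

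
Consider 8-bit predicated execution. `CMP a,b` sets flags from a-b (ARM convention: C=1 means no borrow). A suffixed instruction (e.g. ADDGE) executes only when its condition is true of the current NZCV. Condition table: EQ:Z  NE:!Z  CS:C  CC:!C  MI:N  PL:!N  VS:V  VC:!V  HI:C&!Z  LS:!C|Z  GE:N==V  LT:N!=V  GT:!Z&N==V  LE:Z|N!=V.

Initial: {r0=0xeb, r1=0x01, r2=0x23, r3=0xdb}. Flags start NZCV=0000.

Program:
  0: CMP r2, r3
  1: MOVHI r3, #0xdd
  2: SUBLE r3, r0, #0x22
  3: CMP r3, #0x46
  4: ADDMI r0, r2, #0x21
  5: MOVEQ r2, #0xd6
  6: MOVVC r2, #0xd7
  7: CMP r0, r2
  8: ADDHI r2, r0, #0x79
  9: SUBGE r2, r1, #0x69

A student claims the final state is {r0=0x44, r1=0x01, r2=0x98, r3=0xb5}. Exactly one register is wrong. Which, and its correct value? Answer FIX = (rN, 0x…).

FIX = (r3, 0xdb)

[0] flags=0000 → (cmp)
[1] flags=0000 HI?F → skip
[2] flags=0000 LE?F → skip
[3] flags=1010 → (cmp)
[4] flags=1010 MI?T → r0=0x44
[5] flags=1010 EQ?F → skip
[6] flags=1010 VC?T → r2=0xd7
[7] flags=0000 → (cmp)
[8] flags=0000 HI?F → skip
[9] flags=0000 GE?T → r2=0x98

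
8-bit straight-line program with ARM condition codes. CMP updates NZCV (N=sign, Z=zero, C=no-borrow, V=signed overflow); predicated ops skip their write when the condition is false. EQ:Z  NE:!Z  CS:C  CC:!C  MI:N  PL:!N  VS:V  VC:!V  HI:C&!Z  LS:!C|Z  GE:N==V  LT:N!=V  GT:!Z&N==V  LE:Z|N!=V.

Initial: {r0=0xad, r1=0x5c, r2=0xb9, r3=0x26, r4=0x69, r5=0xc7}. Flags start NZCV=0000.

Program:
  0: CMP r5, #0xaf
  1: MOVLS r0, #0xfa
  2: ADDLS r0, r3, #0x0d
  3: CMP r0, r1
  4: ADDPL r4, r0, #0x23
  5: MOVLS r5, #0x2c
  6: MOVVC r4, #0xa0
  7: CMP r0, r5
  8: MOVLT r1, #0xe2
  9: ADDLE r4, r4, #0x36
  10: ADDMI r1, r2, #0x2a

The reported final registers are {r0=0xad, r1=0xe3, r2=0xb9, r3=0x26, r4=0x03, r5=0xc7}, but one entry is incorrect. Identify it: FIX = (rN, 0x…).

[0] flags=0010 → (cmp)
[1] flags=0010 LS?F → skip
[2] flags=0010 LS?F → skip
[3] flags=0011 → (cmp)
[4] flags=0011 PL?T → r4=0xd0
[5] flags=0011 LS?F → skip
[6] flags=0011 VC?F → skip
[7] flags=1000 → (cmp)
[8] flags=1000 LT?T → r1=0xe2
[9] flags=1000 LE?T → r4=0x06
[10] flags=1000 MI?T → r1=0xe3

FIX = (r4, 0x06)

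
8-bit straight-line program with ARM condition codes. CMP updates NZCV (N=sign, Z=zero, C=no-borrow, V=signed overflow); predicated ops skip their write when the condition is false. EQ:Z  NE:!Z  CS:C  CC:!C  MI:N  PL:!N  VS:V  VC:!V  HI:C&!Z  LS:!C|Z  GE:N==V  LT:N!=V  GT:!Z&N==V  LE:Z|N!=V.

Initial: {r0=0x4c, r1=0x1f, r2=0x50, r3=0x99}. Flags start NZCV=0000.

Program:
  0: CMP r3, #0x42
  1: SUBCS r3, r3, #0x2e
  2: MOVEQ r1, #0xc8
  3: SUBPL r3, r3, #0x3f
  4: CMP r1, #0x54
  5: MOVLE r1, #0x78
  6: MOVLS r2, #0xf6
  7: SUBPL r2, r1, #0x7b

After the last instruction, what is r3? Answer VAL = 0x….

[0] flags=0011 → (cmp)
[1] flags=0011 CS?T → r3=0x6b
[2] flags=0011 EQ?F → skip
[3] flags=0011 PL?T → r3=0x2c
[4] flags=1000 → (cmp)
[5] flags=1000 LE?T → r1=0x78
[6] flags=1000 LS?T → r2=0xf6
[7] flags=1000 PL?F → skip

VAL = 0x2c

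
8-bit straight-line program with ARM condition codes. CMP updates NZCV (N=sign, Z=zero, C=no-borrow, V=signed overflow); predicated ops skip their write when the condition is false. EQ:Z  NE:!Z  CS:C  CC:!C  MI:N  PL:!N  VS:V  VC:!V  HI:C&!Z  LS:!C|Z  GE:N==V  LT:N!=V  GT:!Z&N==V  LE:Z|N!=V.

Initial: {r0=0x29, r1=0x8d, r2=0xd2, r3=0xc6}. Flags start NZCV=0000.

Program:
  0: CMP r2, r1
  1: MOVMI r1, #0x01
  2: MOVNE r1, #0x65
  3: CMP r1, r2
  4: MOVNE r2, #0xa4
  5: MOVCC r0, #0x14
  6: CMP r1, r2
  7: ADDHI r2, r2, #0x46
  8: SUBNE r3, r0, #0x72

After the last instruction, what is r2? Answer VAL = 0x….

[0] flags=0010 → (cmp)
[1] flags=0010 MI?F → skip
[2] flags=0010 NE?T → r1=0x65
[3] flags=1001 → (cmp)
[4] flags=1001 NE?T → r2=0xa4
[5] flags=1001 CC?T → r0=0x14
[6] flags=1001 → (cmp)
[7] flags=1001 HI?F → skip
[8] flags=1001 NE?T → r3=0xa2

VAL = 0xa4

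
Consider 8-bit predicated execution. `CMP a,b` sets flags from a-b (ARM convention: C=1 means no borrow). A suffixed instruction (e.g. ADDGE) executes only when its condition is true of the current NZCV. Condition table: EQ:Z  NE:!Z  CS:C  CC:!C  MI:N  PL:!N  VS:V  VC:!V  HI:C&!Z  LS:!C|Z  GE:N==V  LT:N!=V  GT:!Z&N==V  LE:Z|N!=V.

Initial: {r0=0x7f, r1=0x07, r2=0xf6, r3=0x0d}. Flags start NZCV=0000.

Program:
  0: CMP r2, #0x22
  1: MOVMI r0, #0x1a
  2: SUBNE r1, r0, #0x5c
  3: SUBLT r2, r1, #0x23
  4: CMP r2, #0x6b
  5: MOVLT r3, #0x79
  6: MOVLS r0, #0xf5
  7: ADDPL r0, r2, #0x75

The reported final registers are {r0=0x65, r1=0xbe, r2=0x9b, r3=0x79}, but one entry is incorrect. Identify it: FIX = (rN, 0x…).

0: ✓ CMP  NZCV=1010
1: ✓ MOVMI  r0←0x1a
2: ✓ SUBNE  r1←0xbe
3: ✓ SUBLT  r2←0x9b
4: ✓ CMP  NZCV=0011
5: ✓ MOVLT  r3←0x79
6: · MOVLS
7: ✓ ADDPL  r0←0x10

FIX = (r0, 0x10)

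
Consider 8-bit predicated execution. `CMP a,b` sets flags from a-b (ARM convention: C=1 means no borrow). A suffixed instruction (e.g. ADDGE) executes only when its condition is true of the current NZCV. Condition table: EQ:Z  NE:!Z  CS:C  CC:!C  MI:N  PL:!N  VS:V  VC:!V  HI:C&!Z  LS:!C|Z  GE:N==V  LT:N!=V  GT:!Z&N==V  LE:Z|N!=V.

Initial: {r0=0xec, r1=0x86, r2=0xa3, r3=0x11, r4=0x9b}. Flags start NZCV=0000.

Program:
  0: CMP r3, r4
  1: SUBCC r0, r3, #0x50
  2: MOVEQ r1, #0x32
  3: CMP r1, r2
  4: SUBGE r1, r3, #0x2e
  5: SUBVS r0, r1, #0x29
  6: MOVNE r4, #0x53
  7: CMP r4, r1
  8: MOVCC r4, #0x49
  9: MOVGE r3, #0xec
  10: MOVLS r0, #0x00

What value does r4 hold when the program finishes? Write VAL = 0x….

VAL = 0x49

[0] flags=0000 → (cmp)
[1] flags=0000 CC?T → r0=0xc1
[2] flags=0000 EQ?F → skip
[3] flags=1000 → (cmp)
[4] flags=1000 GE?F → skip
[5] flags=1000 VS?F → skip
[6] flags=1000 NE?T → r4=0x53
[7] flags=1001 → (cmp)
[8] flags=1001 CC?T → r4=0x49
[9] flags=1001 GE?T → r3=0xec
[10] flags=1001 LS?T → r0=0x00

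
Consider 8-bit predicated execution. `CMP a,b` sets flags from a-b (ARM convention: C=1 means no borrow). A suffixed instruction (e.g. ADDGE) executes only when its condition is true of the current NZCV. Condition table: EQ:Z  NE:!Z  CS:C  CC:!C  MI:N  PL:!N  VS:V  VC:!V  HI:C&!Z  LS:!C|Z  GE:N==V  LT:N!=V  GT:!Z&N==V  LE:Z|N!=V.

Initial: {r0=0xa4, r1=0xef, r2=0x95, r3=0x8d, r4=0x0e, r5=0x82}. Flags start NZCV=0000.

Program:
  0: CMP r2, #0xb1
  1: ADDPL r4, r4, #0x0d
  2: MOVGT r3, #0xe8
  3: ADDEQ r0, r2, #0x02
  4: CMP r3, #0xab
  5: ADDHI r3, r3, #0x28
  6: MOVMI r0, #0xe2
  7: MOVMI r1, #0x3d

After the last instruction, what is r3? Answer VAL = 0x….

VAL = 0x8d

0: ✓ CMP  NZCV=1000
1: · ADDPL
2: · MOVGT
3: · ADDEQ
4: ✓ CMP  NZCV=1000
5: · ADDHI
6: ✓ MOVMI  r0←0xe2
7: ✓ MOVMI  r1←0x3d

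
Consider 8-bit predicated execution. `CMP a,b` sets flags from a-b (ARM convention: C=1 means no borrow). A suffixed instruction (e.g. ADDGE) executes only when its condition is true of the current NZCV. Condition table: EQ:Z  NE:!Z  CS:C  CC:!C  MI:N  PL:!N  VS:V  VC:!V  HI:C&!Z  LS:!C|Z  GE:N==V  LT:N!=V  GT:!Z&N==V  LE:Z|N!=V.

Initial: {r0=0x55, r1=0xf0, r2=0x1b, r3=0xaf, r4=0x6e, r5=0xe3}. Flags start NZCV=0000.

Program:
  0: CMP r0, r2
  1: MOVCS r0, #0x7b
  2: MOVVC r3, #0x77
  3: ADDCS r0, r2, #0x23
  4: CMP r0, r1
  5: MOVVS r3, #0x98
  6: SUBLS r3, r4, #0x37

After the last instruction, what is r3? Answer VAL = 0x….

VAL = 0x37

0: ✓ CMP  NZCV=0010
1: ✓ MOVCS  r0←0x7b
2: ✓ MOVVC  r3←0x77
3: ✓ ADDCS  r0←0x3e
4: ✓ CMP  NZCV=0000
5: · MOVVS
6: ✓ SUBLS  r3←0x37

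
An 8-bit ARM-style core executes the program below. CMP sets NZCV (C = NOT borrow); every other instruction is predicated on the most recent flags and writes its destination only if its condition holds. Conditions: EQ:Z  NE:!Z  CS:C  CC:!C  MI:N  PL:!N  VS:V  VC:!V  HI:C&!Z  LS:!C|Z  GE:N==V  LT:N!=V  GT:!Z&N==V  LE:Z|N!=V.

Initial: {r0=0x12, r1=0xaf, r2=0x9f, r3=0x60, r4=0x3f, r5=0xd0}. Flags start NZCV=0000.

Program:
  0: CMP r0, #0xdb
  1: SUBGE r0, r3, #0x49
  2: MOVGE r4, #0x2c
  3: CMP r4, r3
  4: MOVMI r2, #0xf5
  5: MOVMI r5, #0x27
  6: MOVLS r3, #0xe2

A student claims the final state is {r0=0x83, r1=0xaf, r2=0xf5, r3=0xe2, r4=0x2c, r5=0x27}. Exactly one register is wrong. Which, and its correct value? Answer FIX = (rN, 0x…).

FIX = (r0, 0x17)

[0] flags=0000 → (cmp)
[1] flags=0000 GE?T → r0=0x17
[2] flags=0000 GE?T → r4=0x2c
[3] flags=1000 → (cmp)
[4] flags=1000 MI?T → r2=0xf5
[5] flags=1000 MI?T → r5=0x27
[6] flags=1000 LS?T → r3=0xe2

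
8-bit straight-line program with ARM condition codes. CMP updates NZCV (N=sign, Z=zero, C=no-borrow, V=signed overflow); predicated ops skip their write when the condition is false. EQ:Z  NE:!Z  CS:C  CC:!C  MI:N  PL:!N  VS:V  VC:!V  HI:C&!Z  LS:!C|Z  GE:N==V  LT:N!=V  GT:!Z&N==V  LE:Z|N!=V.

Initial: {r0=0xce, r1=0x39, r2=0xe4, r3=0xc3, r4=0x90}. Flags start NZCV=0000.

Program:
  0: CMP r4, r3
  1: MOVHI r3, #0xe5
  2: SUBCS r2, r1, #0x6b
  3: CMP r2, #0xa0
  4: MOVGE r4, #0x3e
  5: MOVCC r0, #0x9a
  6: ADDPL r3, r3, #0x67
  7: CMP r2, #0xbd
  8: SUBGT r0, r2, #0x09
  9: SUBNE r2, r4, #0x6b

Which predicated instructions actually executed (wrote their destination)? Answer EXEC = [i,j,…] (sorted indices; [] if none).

0: ✓ CMP  NZCV=1000
1: · MOVHI
2: · SUBCS
3: ✓ CMP  NZCV=0010
4: ✓ MOVGE  r4←0x3e
5: · MOVCC
6: ✓ ADDPL  r3←0x2a
7: ✓ CMP  NZCV=0010
8: ✓ SUBGT  r0←0xdb
9: ✓ SUBNE  r2←0xd3

EXEC = [4,6,8,9]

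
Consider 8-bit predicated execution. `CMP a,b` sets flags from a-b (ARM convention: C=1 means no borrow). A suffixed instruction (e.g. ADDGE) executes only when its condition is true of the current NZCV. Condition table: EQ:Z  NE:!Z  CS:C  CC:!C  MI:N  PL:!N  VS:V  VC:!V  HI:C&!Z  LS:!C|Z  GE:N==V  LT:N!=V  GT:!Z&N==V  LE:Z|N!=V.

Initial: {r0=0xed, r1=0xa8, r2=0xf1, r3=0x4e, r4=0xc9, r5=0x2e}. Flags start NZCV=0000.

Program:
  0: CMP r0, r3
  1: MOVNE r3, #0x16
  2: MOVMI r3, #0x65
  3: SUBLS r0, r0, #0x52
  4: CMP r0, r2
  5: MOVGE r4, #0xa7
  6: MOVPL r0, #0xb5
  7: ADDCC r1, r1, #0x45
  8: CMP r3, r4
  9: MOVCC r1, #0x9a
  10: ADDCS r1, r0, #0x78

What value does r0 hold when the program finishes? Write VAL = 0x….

VAL = 0xed

0: ✓ CMP  NZCV=1010
1: ✓ MOVNE  r3←0x16
2: ✓ MOVMI  r3←0x65
3: · SUBLS
4: ✓ CMP  NZCV=1000
5: · MOVGE
6: · MOVPL
7: ✓ ADDCC  r1←0xed
8: ✓ CMP  NZCV=1001
9: ✓ MOVCC  r1←0x9a
10: · ADDCS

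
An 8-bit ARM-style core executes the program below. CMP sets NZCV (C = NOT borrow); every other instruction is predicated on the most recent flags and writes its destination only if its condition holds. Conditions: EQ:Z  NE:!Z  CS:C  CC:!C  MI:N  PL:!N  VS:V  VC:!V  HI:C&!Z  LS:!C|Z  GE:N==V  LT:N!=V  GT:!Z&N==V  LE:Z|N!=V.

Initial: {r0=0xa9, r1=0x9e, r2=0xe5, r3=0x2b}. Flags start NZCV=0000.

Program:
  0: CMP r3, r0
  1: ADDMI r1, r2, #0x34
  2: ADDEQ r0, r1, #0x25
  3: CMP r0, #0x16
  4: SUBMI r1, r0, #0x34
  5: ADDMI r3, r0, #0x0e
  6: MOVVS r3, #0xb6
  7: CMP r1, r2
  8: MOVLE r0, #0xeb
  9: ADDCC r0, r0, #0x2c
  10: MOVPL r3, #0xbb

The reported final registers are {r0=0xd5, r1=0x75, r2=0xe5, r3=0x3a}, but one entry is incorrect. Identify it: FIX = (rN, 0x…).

FIX = (r3, 0xb7)

0: ✓ CMP  NZCV=1001
1: ✓ ADDMI  r1←0x19
2: · ADDEQ
3: ✓ CMP  NZCV=1010
4: ✓ SUBMI  r1←0x75
5: ✓ ADDMI  r3←0xb7
6: · MOVVS
7: ✓ CMP  NZCV=1001
8: · MOVLE
9: ✓ ADDCC  r0←0xd5
10: · MOVPL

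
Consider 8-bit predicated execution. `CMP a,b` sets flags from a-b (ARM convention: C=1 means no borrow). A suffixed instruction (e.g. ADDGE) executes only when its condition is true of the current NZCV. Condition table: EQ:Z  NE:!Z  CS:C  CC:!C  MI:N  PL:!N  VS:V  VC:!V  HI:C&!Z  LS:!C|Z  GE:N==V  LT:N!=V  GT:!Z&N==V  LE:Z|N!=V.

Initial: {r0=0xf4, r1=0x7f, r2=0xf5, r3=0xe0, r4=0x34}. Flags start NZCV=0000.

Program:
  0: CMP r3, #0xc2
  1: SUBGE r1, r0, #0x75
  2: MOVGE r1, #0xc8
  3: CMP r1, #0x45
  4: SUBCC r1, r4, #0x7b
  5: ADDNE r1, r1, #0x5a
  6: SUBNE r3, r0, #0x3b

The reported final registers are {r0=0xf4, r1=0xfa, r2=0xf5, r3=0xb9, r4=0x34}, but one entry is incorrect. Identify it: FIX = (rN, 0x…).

[0] flags=0010 → (cmp)
[1] flags=0010 GE?T → r1=0x7f
[2] flags=0010 GE?T → r1=0xc8
[3] flags=1010 → (cmp)
[4] flags=1010 CC?F → skip
[5] flags=1010 NE?T → r1=0x22
[6] flags=1010 NE?T → r3=0xb9

FIX = (r1, 0x22)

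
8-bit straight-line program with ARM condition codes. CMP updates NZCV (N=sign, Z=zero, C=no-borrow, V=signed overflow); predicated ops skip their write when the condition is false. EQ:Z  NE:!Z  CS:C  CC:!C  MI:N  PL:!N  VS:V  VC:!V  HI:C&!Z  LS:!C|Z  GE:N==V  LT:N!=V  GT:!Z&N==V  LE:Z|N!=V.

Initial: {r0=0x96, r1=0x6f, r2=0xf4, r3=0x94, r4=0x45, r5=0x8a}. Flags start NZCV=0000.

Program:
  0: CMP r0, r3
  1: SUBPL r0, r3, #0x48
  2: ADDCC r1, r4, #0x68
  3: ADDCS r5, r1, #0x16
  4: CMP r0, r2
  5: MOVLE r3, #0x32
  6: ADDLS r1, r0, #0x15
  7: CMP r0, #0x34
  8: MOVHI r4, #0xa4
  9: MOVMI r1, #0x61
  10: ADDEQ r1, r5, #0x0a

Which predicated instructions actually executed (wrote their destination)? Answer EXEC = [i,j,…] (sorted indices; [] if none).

[0] flags=0010 → (cmp)
[1] flags=0010 PL?T → r0=0x4c
[2] flags=0010 CC?F → skip
[3] flags=0010 CS?T → r5=0x85
[4] flags=0000 → (cmp)
[5] flags=0000 LE?F → skip
[6] flags=0000 LS?T → r1=0x61
[7] flags=0010 → (cmp)
[8] flags=0010 HI?T → r4=0xa4
[9] flags=0010 MI?F → skip
[10] flags=0010 EQ?F → skip

EXEC = [1,3,6,8]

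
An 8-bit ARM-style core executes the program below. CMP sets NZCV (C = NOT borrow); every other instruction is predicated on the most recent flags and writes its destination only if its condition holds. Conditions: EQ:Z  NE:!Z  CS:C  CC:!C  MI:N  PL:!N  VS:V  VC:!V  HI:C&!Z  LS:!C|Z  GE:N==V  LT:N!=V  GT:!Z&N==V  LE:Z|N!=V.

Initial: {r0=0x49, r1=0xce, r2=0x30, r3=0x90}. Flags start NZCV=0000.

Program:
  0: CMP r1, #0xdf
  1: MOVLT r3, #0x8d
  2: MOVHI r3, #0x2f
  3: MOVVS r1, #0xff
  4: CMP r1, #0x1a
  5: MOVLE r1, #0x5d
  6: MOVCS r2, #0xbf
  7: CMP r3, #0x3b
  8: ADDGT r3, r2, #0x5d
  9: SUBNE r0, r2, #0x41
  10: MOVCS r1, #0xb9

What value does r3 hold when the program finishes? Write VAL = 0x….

VAL = 0x8d

0: ✓ CMP  NZCV=1000
1: ✓ MOVLT  r3←0x8d
2: · MOVHI
3: · MOVVS
4: ✓ CMP  NZCV=1010
5: ✓ MOVLE  r1←0x5d
6: ✓ MOVCS  r2←0xbf
7: ✓ CMP  NZCV=0011
8: · ADDGT
9: ✓ SUBNE  r0←0x7e
10: ✓ MOVCS  r1←0xb9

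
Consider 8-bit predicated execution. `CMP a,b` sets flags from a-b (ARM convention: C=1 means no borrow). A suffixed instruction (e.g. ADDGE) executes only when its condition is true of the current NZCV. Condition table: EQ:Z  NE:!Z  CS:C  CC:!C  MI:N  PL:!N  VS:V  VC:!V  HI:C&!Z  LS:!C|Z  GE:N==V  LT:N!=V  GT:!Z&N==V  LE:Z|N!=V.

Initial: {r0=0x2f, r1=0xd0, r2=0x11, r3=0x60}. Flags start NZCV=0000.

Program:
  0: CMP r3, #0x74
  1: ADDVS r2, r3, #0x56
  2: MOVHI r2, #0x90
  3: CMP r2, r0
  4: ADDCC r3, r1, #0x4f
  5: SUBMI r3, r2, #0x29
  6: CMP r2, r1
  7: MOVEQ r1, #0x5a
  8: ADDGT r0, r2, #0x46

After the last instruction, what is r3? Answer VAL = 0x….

VAL = 0xe8

[0] flags=1000 → (cmp)
[1] flags=1000 VS?F → skip
[2] flags=1000 HI?F → skip
[3] flags=1000 → (cmp)
[4] flags=1000 CC?T → r3=0x1f
[5] flags=1000 MI?T → r3=0xe8
[6] flags=0000 → (cmp)
[7] flags=0000 EQ?F → skip
[8] flags=0000 GT?T → r0=0x57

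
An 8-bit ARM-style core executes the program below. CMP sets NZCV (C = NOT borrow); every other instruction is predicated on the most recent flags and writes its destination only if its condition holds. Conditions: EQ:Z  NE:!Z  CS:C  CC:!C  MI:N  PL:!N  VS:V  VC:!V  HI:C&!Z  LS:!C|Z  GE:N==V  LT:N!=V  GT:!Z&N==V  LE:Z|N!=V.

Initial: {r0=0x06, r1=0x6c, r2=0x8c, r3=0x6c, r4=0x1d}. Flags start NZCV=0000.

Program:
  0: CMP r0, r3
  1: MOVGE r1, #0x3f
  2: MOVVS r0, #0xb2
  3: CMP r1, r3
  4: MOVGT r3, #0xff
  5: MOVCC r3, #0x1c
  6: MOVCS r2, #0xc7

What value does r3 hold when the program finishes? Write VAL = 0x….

VAL = 0x6c

0: ✓ CMP  NZCV=1000
1: · MOVGE
2: · MOVVS
3: ✓ CMP  NZCV=0110
4: · MOVGT
5: · MOVCC
6: ✓ MOVCS  r2←0xc7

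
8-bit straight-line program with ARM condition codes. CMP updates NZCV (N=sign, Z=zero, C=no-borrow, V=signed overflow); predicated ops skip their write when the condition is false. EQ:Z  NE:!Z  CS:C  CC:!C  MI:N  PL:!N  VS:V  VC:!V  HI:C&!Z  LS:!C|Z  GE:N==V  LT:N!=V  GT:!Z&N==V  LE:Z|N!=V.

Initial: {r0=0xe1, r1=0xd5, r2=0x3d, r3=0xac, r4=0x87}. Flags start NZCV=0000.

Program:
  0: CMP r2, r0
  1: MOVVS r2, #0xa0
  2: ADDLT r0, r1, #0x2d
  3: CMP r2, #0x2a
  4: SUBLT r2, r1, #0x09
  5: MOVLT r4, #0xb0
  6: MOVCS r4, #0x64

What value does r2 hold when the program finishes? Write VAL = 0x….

0: ✓ CMP  NZCV=0000
1: · MOVVS
2: · ADDLT
3: ✓ CMP  NZCV=0010
4: · SUBLT
5: · MOVLT
6: ✓ MOVCS  r4←0x64

VAL = 0x3d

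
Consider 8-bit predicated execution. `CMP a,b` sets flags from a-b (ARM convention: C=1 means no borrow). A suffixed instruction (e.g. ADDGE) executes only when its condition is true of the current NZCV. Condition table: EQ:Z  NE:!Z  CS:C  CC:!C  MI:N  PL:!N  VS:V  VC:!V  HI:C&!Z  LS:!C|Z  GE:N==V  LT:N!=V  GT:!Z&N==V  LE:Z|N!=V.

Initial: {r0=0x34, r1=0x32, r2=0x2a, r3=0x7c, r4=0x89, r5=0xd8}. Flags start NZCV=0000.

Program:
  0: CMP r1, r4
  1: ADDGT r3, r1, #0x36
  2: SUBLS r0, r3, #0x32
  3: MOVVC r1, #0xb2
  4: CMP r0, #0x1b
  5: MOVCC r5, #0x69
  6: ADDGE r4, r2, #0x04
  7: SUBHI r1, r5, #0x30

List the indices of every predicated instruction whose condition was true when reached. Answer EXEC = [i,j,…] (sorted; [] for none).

EXEC = [1,2,6,7]

0: ✓ CMP  NZCV=1001
1: ✓ ADDGT  r3←0x68
2: ✓ SUBLS  r0←0x36
3: · MOVVC
4: ✓ CMP  NZCV=0010
5: · MOVCC
6: ✓ ADDGE  r4←0x2e
7: ✓ SUBHI  r1←0xa8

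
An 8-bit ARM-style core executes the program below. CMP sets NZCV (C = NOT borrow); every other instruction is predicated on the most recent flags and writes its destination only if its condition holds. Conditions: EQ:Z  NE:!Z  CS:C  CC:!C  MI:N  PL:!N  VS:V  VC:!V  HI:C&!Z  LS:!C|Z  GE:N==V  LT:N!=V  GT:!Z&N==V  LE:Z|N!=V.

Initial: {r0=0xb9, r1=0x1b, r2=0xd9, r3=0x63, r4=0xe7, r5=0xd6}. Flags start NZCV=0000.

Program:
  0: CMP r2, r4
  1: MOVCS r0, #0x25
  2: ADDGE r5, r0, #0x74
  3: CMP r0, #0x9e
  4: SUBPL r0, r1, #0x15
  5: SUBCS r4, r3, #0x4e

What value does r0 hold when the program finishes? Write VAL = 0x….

VAL = 0x06

[0] flags=1000 → (cmp)
[1] flags=1000 CS?F → skip
[2] flags=1000 GE?F → skip
[3] flags=0010 → (cmp)
[4] flags=0010 PL?T → r0=0x06
[5] flags=0010 CS?T → r4=0x15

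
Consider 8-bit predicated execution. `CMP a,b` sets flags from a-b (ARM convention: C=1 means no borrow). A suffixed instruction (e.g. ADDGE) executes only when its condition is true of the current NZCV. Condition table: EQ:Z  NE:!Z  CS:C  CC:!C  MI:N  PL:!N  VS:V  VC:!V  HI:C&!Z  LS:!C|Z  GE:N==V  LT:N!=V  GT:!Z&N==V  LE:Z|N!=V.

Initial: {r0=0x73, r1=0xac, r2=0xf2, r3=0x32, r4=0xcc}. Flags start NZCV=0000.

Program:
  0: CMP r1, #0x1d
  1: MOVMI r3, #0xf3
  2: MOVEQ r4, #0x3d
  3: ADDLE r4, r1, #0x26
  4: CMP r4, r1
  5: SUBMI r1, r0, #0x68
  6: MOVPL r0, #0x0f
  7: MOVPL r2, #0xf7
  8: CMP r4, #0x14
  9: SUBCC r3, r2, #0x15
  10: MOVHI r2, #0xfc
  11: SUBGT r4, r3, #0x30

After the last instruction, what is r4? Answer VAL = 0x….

VAL = 0xd2

0: ✓ CMP  NZCV=1010
1: ✓ MOVMI  r3←0xf3
2: · MOVEQ
3: ✓ ADDLE  r4←0xd2
4: ✓ CMP  NZCV=0010
5: · SUBMI
6: ✓ MOVPL  r0←0x0f
7: ✓ MOVPL  r2←0xf7
8: ✓ CMP  NZCV=1010
9: · SUBCC
10: ✓ MOVHI  r2←0xfc
11: · SUBGT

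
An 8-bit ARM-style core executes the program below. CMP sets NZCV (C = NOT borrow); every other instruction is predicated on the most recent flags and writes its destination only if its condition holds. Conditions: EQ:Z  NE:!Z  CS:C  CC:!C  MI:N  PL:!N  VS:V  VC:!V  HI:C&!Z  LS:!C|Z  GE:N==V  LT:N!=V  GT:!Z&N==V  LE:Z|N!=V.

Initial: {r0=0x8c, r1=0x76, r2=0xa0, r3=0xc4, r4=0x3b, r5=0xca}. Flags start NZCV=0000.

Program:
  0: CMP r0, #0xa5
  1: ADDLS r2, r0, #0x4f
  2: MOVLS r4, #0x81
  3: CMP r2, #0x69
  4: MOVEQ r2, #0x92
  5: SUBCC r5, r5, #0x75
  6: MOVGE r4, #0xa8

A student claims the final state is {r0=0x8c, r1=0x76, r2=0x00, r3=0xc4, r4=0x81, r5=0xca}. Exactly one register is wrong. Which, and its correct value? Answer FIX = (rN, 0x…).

[0] flags=1000 → (cmp)
[1] flags=1000 LS?T → r2=0xdb
[2] flags=1000 LS?T → r4=0x81
[3] flags=0011 → (cmp)
[4] flags=0011 EQ?F → skip
[5] flags=0011 CC?F → skip
[6] flags=0011 GE?F → skip

FIX = (r2, 0xdb)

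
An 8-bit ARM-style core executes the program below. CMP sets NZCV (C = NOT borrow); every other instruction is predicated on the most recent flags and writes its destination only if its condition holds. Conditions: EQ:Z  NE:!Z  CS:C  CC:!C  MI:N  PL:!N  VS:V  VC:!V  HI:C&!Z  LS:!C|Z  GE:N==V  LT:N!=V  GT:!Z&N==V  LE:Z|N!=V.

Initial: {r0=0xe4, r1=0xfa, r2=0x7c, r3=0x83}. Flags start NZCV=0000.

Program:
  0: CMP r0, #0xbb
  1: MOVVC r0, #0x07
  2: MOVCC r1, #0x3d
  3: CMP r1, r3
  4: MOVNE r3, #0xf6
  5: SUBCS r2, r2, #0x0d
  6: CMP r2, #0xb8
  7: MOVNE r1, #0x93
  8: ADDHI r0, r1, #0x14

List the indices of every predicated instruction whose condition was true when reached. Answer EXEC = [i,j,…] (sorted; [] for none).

EXEC = [1,4,5,7]

0: ✓ CMP  NZCV=0010
1: ✓ MOVVC  r0←0x07
2: · MOVCC
3: ✓ CMP  NZCV=0010
4: ✓ MOVNE  r3←0xf6
5: ✓ SUBCS  r2←0x6f
6: ✓ CMP  NZCV=1001
7: ✓ MOVNE  r1←0x93
8: · ADDHI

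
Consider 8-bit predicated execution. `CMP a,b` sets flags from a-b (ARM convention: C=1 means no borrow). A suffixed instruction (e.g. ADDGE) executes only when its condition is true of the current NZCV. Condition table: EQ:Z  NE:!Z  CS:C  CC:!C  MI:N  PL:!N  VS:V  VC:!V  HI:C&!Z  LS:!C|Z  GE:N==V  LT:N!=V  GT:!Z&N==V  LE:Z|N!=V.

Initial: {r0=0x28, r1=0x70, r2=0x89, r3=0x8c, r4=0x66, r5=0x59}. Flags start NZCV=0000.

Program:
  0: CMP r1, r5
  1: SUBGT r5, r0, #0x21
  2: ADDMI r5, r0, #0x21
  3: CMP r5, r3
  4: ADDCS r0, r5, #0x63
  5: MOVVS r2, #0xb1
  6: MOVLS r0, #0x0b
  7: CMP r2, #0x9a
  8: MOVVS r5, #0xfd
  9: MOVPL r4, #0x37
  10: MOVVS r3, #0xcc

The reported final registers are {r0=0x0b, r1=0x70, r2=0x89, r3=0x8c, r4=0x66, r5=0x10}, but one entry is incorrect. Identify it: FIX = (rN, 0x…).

[0] flags=0010 → (cmp)
[1] flags=0010 GT?T → r5=0x07
[2] flags=0010 MI?F → skip
[3] flags=0000 → (cmp)
[4] flags=0000 CS?F → skip
[5] flags=0000 VS?F → skip
[6] flags=0000 LS?T → r0=0x0b
[7] flags=1000 → (cmp)
[8] flags=1000 VS?F → skip
[9] flags=1000 PL?F → skip
[10] flags=1000 VS?F → skip

FIX = (r5, 0x07)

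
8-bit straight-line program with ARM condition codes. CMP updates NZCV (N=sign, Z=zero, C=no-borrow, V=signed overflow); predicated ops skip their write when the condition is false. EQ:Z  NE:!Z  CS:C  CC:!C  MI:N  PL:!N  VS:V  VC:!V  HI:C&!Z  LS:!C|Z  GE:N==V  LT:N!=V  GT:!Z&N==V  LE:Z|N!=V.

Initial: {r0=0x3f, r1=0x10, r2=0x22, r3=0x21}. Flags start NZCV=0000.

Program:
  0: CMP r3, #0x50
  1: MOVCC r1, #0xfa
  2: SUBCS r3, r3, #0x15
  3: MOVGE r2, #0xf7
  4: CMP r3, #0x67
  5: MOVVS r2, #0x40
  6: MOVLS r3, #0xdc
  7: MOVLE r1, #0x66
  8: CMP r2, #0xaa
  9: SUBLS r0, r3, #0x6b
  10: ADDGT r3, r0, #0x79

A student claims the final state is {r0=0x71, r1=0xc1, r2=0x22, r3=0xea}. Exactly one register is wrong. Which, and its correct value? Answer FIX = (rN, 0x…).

[0] flags=1000 → (cmp)
[1] flags=1000 CC?T → r1=0xfa
[2] flags=1000 CS?F → skip
[3] flags=1000 GE?F → skip
[4] flags=1000 → (cmp)
[5] flags=1000 VS?F → skip
[6] flags=1000 LS?T → r3=0xdc
[7] flags=1000 LE?T → r1=0x66
[8] flags=0000 → (cmp)
[9] flags=0000 LS?T → r0=0x71
[10] flags=0000 GT?T → r3=0xea

FIX = (r1, 0x66)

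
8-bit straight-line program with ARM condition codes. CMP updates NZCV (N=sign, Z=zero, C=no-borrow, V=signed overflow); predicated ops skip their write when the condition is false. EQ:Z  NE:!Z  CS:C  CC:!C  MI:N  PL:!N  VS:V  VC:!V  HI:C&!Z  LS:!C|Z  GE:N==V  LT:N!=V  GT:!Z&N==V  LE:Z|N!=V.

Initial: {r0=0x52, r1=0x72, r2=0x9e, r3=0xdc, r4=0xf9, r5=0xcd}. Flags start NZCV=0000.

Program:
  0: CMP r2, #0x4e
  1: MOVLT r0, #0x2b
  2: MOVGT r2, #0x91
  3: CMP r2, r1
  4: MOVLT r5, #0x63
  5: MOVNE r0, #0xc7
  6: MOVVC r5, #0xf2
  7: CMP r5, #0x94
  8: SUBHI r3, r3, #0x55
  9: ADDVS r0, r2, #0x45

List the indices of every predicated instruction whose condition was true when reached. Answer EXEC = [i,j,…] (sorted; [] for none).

EXEC = [1,4,5,9]

0: ✓ CMP  NZCV=0011
1: ✓ MOVLT  r0←0x2b
2: · MOVGT
3: ✓ CMP  NZCV=0011
4: ✓ MOVLT  r5←0x63
5: ✓ MOVNE  r0←0xc7
6: · MOVVC
7: ✓ CMP  NZCV=1001
8: · SUBHI
9: ✓ ADDVS  r0←0xe3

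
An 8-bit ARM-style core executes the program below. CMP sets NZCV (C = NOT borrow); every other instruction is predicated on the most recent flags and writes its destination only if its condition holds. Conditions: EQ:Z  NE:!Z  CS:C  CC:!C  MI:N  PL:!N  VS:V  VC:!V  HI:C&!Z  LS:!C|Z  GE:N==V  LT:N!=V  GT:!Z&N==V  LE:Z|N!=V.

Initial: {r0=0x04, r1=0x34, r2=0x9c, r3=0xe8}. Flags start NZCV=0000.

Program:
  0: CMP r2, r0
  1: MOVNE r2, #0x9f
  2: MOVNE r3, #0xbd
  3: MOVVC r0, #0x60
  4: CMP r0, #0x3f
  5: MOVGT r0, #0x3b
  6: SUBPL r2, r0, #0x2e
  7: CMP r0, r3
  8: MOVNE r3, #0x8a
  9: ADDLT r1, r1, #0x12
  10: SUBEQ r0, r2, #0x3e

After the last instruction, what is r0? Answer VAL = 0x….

[0] flags=1010 → (cmp)
[1] flags=1010 NE?T → r2=0x9f
[2] flags=1010 NE?T → r3=0xbd
[3] flags=1010 VC?T → r0=0x60
[4] flags=0010 → (cmp)
[5] flags=0010 GT?T → r0=0x3b
[6] flags=0010 PL?T → r2=0x0d
[7] flags=0000 → (cmp)
[8] flags=0000 NE?T → r3=0x8a
[9] flags=0000 LT?F → skip
[10] flags=0000 EQ?F → skip

VAL = 0x3b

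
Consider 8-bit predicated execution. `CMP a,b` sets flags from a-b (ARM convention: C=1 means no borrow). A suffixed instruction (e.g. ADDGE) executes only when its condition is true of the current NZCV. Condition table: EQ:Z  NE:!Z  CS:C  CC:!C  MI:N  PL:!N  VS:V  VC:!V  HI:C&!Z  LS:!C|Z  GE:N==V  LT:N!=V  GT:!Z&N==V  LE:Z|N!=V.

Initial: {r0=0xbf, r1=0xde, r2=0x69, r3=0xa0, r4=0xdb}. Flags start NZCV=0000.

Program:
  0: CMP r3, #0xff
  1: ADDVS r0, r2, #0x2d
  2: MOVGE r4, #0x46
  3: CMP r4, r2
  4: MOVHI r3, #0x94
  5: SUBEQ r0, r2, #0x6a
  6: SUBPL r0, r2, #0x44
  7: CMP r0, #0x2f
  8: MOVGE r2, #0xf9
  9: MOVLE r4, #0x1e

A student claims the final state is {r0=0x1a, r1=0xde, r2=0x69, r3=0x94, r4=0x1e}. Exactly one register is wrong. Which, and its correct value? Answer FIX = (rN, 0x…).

FIX = (r0, 0x25)

0: ✓ CMP  NZCV=1000
1: · ADDVS
2: · MOVGE
3: ✓ CMP  NZCV=0011
4: ✓ MOVHI  r3←0x94
5: · SUBEQ
6: ✓ SUBPL  r0←0x25
7: ✓ CMP  NZCV=1000
8: · MOVGE
9: ✓ MOVLE  r4←0x1e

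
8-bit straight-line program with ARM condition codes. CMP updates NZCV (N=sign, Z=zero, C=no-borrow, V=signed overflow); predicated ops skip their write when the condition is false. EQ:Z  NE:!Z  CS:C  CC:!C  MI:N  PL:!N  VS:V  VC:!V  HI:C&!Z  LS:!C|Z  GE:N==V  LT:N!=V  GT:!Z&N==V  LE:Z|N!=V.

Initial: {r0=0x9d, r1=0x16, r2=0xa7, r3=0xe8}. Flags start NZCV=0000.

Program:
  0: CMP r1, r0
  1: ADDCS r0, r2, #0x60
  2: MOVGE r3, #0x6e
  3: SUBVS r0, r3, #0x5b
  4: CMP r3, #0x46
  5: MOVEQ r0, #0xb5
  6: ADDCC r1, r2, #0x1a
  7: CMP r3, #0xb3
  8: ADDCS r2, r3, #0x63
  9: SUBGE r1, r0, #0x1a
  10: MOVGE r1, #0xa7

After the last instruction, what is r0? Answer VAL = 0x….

[0] flags=0000 → (cmp)
[1] flags=0000 CS?F → skip
[2] flags=0000 GE?T → r3=0x6e
[3] flags=0000 VS?F → skip
[4] flags=0010 → (cmp)
[5] flags=0010 EQ?F → skip
[6] flags=0010 CC?F → skip
[7] flags=1001 → (cmp)
[8] flags=1001 CS?F → skip
[9] flags=1001 GE?T → r1=0x83
[10] flags=1001 GE?T → r1=0xa7

VAL = 0x9d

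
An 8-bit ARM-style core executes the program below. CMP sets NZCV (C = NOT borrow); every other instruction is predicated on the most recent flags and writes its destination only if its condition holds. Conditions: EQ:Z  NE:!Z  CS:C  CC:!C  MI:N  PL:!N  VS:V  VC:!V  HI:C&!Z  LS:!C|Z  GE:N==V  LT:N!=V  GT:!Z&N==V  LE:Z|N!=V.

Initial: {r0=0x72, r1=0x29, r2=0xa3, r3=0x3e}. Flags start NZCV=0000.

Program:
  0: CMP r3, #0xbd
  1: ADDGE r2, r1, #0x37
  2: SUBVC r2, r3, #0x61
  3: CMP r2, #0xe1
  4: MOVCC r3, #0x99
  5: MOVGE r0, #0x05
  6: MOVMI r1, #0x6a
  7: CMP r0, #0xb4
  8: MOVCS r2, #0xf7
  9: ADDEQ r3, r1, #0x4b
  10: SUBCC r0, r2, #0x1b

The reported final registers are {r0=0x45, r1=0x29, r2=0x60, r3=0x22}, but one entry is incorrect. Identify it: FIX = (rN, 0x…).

FIX = (r3, 0x99)

[0] flags=1001 → (cmp)
[1] flags=1001 GE?T → r2=0x60
[2] flags=1001 VC?F → skip
[3] flags=0000 → (cmp)
[4] flags=0000 CC?T → r3=0x99
[5] flags=0000 GE?T → r0=0x05
[6] flags=0000 MI?F → skip
[7] flags=0000 → (cmp)
[8] flags=0000 CS?F → skip
[9] flags=0000 EQ?F → skip
[10] flags=0000 CC?T → r0=0x45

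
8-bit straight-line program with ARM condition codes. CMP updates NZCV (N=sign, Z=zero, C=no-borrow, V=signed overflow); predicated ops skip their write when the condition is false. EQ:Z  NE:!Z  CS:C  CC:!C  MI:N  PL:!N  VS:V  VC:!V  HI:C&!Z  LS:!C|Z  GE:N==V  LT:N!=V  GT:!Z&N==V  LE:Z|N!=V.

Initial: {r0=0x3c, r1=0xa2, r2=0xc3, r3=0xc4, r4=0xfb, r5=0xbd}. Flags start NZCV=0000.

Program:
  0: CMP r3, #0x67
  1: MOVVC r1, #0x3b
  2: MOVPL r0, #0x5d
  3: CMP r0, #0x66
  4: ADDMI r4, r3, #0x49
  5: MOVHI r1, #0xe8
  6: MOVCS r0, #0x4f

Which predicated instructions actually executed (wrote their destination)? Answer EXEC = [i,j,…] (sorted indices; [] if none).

EXEC = [2,4]

[0] flags=0011 → (cmp)
[1] flags=0011 VC?F → skip
[2] flags=0011 PL?T → r0=0x5d
[3] flags=1000 → (cmp)
[4] flags=1000 MI?T → r4=0x0d
[5] flags=1000 HI?F → skip
[6] flags=1000 CS?F → skip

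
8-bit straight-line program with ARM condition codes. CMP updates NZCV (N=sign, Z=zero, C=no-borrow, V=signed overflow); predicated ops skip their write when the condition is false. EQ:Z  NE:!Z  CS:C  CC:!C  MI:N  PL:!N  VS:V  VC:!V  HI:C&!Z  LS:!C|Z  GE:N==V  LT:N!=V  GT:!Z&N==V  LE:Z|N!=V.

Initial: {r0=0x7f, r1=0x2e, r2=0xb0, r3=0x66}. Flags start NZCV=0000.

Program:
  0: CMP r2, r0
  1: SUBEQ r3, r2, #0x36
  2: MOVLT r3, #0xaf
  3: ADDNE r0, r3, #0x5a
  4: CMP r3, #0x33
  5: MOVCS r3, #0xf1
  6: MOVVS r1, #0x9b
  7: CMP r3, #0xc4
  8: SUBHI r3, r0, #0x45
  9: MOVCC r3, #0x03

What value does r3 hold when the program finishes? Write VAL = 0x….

VAL = 0xc4

[0] flags=0011 → (cmp)
[1] flags=0011 EQ?F → skip
[2] flags=0011 LT?T → r3=0xaf
[3] flags=0011 NE?T → r0=0x09
[4] flags=0011 → (cmp)
[5] flags=0011 CS?T → r3=0xf1
[6] flags=0011 VS?T → r1=0x9b
[7] flags=0010 → (cmp)
[8] flags=0010 HI?T → r3=0xc4
[9] flags=0010 CC?F → skip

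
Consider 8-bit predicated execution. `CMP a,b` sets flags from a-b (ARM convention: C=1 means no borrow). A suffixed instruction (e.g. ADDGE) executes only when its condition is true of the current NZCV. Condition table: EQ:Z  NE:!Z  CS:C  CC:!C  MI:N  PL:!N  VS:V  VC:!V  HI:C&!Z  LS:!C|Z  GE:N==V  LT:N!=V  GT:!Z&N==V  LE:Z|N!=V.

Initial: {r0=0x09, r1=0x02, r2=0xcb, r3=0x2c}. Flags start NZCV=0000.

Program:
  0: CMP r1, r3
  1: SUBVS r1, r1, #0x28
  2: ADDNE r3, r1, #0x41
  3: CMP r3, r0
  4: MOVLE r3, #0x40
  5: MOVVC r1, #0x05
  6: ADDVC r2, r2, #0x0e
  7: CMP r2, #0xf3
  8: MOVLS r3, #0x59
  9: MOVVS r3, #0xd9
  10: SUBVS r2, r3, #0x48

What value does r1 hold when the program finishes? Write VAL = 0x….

VAL = 0x05

0: ✓ CMP  NZCV=1000
1: · SUBVS
2: ✓ ADDNE  r3←0x43
3: ✓ CMP  NZCV=0010
4: · MOVLE
5: ✓ MOVVC  r1←0x05
6: ✓ ADDVC  r2←0xd9
7: ✓ CMP  NZCV=1000
8: ✓ MOVLS  r3←0x59
9: · MOVVS
10: · SUBVS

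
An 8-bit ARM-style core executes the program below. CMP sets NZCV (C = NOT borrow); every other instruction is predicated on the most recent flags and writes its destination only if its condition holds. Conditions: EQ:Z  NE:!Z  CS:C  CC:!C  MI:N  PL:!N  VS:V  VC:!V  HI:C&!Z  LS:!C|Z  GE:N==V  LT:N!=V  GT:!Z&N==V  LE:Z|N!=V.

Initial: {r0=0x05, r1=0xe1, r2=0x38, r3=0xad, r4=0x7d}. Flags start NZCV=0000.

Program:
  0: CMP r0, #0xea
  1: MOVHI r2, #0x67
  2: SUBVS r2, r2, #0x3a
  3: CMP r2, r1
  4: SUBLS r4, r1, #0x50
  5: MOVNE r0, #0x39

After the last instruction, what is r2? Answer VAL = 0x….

[0] flags=0000 → (cmp)
[1] flags=0000 HI?F → skip
[2] flags=0000 VS?F → skip
[3] flags=0000 → (cmp)
[4] flags=0000 LS?T → r4=0x91
[5] flags=0000 NE?T → r0=0x39

VAL = 0x38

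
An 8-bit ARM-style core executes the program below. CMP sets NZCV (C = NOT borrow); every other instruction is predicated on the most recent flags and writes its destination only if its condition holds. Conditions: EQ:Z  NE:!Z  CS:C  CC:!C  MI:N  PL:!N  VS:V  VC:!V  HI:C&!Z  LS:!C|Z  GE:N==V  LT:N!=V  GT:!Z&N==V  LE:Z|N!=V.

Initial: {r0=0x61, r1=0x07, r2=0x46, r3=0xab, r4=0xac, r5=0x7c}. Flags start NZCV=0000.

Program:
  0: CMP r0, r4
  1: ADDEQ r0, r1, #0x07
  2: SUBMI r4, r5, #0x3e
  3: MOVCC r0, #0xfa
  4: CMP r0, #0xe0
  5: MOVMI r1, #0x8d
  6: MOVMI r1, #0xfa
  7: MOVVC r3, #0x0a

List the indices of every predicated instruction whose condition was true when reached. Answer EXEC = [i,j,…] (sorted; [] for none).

0: ✓ CMP  NZCV=1001
1: · ADDEQ
2: ✓ SUBMI  r4←0x3e
3: ✓ MOVCC  r0←0xfa
4: ✓ CMP  NZCV=0010
5: · MOVMI
6: · MOVMI
7: ✓ MOVVC  r3←0x0a

EXEC = [2,3,7]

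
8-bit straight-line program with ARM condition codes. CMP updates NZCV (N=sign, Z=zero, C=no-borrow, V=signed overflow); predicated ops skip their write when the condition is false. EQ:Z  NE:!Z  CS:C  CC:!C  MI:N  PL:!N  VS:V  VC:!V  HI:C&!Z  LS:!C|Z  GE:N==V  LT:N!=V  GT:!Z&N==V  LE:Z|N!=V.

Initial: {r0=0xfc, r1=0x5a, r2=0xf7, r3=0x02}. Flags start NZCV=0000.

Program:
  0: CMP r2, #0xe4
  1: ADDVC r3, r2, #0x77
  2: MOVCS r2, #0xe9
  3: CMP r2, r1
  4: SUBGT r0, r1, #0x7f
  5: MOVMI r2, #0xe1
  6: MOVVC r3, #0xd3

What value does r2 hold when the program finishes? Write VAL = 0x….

0: ✓ CMP  NZCV=0010
1: ✓ ADDVC  r3←0x6e
2: ✓ MOVCS  r2←0xe9
3: ✓ CMP  NZCV=1010
4: · SUBGT
5: ✓ MOVMI  r2←0xe1
6: ✓ MOVVC  r3←0xd3

VAL = 0xe1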